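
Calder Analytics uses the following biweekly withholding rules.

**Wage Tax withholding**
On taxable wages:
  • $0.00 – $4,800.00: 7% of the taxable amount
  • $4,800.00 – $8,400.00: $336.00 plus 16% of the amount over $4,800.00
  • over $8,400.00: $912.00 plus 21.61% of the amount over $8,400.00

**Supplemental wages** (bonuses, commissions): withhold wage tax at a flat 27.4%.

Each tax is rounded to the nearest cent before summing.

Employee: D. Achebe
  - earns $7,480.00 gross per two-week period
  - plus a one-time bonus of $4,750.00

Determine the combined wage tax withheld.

$2,066.30

Wage Tax: taxable = $7,480.00
  $336.00 + 16% × ($7,480.00 − $4,800.00) = $336.00 + 16% × $2,680.00 = $764.80
Supplemental (27.4% flat on bonus): 27.4% × $4,750.00 = $1,301.50
Total wage tax: $764.80 + $1,301.50 = $2,066.30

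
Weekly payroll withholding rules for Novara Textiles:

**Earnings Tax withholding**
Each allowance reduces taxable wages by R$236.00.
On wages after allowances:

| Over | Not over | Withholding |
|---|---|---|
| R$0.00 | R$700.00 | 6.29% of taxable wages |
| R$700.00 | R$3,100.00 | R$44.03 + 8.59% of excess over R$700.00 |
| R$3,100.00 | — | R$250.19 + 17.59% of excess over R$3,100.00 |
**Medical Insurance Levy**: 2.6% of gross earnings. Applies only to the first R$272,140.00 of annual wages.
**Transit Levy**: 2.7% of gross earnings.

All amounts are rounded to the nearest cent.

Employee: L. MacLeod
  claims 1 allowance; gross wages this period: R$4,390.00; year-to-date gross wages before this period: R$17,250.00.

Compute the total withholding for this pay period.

Earnings Tax: taxable = R$4,390.00 − 1×R$236.00 = R$4,154.00
  R$250.19 + 17.59% × (R$4,154.00 − R$3,100.00) = R$250.19 + 17.59% × R$1,054.00 = R$435.59
Medical Insurance Levy: 2.6% × R$4,390.00 = R$114.14
Transit Levy: 2.7% × R$4,390.00 = R$118.53
Total: R$435.59 + R$114.14 + R$118.53 = R$668.26

R$668.26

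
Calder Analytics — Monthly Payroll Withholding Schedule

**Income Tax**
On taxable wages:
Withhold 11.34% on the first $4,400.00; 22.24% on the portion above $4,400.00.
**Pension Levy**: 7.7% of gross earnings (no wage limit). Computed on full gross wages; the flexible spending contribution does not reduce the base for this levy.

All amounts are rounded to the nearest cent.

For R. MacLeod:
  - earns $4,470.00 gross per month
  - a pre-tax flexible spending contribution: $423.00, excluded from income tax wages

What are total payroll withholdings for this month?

Income Tax: taxable = $4,470.00 − $423.00 = $4,047.00
  11.34% × $4,047.00 = $458.93
Pension Levy: 7.7% × $4,470.00 = $344.19
Total: $458.93 + $344.19 = $803.12

$803.12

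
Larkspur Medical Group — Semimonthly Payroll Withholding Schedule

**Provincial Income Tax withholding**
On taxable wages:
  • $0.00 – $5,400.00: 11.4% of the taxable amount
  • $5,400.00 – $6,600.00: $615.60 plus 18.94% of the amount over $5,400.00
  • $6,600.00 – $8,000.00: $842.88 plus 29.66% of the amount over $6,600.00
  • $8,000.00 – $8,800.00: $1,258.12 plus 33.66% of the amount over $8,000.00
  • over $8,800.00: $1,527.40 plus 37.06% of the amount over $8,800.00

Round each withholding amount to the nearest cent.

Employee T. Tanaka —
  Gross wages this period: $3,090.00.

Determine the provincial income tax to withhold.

$352.26

Provincial Income Tax: taxable = $3,090.00
  11.4% × $3,090.00 = $352.26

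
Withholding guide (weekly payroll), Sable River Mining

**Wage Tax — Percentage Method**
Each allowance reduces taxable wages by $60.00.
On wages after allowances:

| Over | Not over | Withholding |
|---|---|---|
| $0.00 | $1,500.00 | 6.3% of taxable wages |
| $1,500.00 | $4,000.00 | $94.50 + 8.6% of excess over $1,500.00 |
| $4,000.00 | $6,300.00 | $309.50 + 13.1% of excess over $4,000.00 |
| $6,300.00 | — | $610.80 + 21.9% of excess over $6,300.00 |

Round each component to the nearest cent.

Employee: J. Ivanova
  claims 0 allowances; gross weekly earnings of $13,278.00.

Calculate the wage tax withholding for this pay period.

$2,138.98

Wage Tax: taxable = $13,278.00
  $610.80 + 21.9% × ($13,278.00 − $6,300.00) = $610.80 + 21.9% × $6,978.00 = $2,138.98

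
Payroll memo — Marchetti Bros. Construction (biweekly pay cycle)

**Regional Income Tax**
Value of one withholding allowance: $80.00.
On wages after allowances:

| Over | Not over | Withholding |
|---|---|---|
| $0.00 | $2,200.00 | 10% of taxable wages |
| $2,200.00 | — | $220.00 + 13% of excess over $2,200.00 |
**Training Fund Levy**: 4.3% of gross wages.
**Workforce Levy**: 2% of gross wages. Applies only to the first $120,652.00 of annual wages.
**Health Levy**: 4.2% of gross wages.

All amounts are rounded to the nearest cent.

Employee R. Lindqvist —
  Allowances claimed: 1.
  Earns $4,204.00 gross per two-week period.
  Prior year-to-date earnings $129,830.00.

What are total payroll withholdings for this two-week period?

Regional Income Tax: taxable = $4,204.00 − 1×$80.00 = $4,124.00
  $220.00 + 13% × ($4,124.00 − $2,200.00) = $220.00 + 13% × $1,924.00 = $470.12
Training Fund Levy: 4.3% × $4,204.00 = $180.77
Workforce Levy: YTD $129,830.00 ≥ cap $120,652.00 → $0.00
Health Levy: 4.2% × $4,204.00 = $176.57
Total: $470.12 + $180.77 + $0.00 + $176.57 = $827.46

$827.46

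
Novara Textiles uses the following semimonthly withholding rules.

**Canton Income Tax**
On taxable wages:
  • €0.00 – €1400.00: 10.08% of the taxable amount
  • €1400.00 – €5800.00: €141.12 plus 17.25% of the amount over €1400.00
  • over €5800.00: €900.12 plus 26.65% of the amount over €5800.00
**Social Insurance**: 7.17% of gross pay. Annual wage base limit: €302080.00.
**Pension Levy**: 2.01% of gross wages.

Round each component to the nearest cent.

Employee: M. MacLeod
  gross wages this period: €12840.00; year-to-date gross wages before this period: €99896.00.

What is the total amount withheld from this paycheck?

€3954.99

Canton Income Tax: taxable = €12840.00
  €900.12 + 26.65% × (€12840.00 − €5800.00) = €900.12 + 26.65% × €7040.00 = €2776.28
Social Insurance: 7.17% × €12840.00 = €920.63
Pension Levy: 2.01% × €12840.00 = €258.08
Total: €2776.28 + €920.63 + €258.08 = €3954.99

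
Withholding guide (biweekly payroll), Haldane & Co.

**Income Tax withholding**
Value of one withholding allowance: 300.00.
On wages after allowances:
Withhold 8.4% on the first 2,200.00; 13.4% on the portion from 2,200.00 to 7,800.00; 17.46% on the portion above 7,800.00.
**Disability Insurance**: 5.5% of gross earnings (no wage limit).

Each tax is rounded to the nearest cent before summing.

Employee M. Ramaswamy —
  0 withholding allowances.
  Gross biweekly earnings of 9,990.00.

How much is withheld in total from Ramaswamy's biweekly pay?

1,867.02

Income Tax: taxable = 9,990.00
  935.20 + 17.46% × (9,990.00 − 7,800.00) = 935.20 + 17.46% × 2,190.00 = 1,317.57
Disability Insurance: 5.5% × 9,990.00 = 549.45
Total: 1,317.57 + 549.45 = 1,867.02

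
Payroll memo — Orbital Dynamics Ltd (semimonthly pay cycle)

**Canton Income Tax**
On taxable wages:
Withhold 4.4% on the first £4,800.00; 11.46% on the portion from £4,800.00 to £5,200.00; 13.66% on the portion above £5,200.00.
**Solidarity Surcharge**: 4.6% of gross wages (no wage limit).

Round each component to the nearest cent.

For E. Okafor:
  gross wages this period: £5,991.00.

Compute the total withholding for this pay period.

£640.68

Canton Income Tax: taxable = £5,991.00
  £257.04 + 13.66% × (£5,991.00 − £5,200.00) = £257.04 + 13.66% × £791.00 = £365.09
Solidarity Surcharge: 4.6% × £5,991.00 = £275.59
Total: £365.09 + £275.59 = £640.68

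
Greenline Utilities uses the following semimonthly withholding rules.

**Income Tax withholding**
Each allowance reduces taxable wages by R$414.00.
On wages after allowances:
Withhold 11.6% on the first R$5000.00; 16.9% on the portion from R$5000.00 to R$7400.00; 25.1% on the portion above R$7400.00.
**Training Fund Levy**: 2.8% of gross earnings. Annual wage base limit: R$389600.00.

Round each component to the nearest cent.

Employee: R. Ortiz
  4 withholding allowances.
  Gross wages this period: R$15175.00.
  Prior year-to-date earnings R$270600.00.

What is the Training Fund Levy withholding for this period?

Training Fund Levy: 2.8% × R$15175.00 = R$424.90

R$424.90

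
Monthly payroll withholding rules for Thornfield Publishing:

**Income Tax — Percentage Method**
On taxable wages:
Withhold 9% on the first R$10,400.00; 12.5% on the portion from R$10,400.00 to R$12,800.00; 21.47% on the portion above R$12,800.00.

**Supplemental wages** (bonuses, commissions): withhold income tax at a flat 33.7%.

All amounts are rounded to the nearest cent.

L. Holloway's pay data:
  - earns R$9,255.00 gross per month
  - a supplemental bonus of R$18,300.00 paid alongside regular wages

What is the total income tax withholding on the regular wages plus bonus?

R$7,000.05

Income Tax: taxable = R$9,255.00
  9% × R$9,255.00 = R$832.95
Supplemental (33.7% flat on bonus): 33.7% × R$18,300.00 = R$6,167.10
Total income tax: R$832.95 + R$6,167.10 = R$7,000.05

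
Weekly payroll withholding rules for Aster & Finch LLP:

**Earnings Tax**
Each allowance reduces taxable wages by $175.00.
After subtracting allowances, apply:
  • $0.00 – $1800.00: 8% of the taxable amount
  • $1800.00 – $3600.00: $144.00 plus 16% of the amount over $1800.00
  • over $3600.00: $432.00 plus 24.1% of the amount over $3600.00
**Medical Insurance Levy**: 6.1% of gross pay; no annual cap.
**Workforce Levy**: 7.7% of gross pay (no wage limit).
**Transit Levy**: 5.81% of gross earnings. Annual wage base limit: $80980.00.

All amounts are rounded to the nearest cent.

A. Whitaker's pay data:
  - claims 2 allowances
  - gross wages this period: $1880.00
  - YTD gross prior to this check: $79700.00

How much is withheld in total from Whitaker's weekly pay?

Earnings Tax: taxable = $1880.00 − 2×$175.00 = $1530.00
  8% × $1530.00 = $122.40
Medical Insurance Levy: 6.1% × $1880.00 = $114.68
Workforce Levy: 7.7% × $1880.00 = $144.76
Transit Levy: cap $80980.00 − YTD $79700.00 = $1280.00 subject; 5.81% × $1280.00 = $74.37
Total: $122.40 + $114.68 + $144.76 + $74.37 = $456.21

$456.21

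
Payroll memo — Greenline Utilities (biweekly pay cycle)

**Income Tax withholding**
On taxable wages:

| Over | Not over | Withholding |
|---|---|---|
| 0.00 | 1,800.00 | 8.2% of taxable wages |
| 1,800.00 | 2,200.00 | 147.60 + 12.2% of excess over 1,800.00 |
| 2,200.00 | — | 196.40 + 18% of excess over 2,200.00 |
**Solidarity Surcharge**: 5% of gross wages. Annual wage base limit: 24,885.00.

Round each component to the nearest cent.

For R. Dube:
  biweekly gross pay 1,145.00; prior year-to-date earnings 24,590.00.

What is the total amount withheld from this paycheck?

108.64

Income Tax: taxable = 1,145.00
  8.2% × 1,145.00 = 93.89
Solidarity Surcharge: cap 24,885.00 − YTD 24,590.00 = 295.00 subject; 5% × 295.00 = 14.75
Total: 93.89 + 14.75 = 108.64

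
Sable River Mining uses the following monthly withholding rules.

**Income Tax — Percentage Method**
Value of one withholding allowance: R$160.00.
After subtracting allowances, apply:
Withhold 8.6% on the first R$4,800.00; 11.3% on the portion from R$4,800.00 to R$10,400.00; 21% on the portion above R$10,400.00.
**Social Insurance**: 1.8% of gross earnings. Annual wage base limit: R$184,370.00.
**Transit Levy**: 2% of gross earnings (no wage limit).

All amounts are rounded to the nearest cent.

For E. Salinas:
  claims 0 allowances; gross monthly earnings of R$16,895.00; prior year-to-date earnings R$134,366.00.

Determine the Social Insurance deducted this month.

Social Insurance: 1.8% × R$16,895.00 = R$304.11

R$304.11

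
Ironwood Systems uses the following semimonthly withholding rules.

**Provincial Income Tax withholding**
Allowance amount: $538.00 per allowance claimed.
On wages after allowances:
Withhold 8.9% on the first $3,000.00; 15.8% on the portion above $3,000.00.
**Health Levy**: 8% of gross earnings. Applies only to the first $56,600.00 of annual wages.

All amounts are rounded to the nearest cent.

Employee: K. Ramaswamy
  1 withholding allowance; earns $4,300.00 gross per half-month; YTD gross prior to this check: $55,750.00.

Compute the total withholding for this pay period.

Provincial Income Tax: taxable = $4,300.00 − 1×$538.00 = $3,762.00
  $267.00 + 15.8% × ($3,762.00 − $3,000.00) = $267.00 + 15.8% × $762.00 = $387.40
Health Levy: cap $56,600.00 − YTD $55,750.00 = $850.00 subject; 8% × $850.00 = $68.00
Total: $387.40 + $68.00 = $455.40

$455.40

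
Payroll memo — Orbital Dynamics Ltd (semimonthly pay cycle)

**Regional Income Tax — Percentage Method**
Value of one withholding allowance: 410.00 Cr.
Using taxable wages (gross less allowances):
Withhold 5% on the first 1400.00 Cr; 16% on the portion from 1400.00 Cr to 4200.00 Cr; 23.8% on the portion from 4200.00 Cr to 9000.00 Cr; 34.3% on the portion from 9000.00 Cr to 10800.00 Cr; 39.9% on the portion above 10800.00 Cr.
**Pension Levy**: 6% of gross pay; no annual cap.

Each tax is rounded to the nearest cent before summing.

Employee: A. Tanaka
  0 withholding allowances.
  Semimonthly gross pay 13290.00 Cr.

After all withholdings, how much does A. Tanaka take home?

9221.29 Cr

Regional Income Tax: taxable = 13290.00 Cr
  2277.80 Cr + 39.9% × (13290.00 Cr − 10800.00 Cr) = 2277.80 Cr + 39.9% × 2490.00 Cr = 3271.31 Cr
Pension Levy: 6% × 13290.00 Cr = 797.40 Cr
Total withheld: 3271.31 Cr + 797.40 Cr = 4068.71 Cr
Net pay: 13290.00 Cr − 4068.71 Cr = 9221.29 Cr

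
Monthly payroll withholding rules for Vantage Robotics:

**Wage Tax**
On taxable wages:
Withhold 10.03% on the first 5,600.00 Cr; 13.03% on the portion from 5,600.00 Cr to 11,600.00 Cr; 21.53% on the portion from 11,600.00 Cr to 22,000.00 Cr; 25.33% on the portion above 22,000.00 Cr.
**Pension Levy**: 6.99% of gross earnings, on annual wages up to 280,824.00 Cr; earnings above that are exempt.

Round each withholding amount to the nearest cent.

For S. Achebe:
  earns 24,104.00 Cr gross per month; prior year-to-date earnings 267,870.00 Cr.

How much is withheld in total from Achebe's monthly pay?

5,021.02 Cr

Wage Tax: taxable = 24,104.00 Cr
  3,582.60 Cr + 25.33% × (24,104.00 Cr − 22,000.00 Cr) = 3,582.60 Cr + 25.33% × 2,104.00 Cr = 4,115.54 Cr
Pension Levy: cap 280,824.00 Cr − YTD 267,870.00 Cr = 12,954.00 Cr subject; 6.99% × 12,954.00 Cr = 905.48 Cr
Total: 4,115.54 Cr + 905.48 Cr = 5,021.02 Cr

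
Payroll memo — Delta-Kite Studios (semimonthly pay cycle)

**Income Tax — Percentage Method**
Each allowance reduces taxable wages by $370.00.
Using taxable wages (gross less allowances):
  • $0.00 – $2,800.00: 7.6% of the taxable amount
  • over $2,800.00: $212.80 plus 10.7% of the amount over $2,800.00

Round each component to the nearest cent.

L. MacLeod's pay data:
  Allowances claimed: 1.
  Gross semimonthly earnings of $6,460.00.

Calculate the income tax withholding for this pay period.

Income Tax: taxable = $6,460.00 − 1×$370.00 = $6,090.00
  $212.80 + 10.7% × ($6,090.00 − $2,800.00) = $212.80 + 10.7% × $3,290.00 = $564.83

$564.83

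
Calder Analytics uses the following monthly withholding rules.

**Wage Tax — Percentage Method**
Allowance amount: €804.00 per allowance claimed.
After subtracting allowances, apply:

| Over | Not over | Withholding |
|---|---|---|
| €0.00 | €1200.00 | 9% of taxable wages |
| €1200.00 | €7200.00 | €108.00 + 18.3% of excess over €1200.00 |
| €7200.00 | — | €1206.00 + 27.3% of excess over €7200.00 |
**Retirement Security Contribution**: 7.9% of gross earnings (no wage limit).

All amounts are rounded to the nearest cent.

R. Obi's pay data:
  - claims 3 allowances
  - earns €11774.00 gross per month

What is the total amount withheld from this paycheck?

Wage Tax: taxable = €11774.00 − 3×€804.00 = €9362.00
  €1206.00 + 27.3% × (€9362.00 − €7200.00) = €1206.00 + 27.3% × €2162.00 = €1796.23
Retirement Security Contribution: 7.9% × €11774.00 = €930.15
Total: €1796.23 + €930.15 = €2726.38

€2726.38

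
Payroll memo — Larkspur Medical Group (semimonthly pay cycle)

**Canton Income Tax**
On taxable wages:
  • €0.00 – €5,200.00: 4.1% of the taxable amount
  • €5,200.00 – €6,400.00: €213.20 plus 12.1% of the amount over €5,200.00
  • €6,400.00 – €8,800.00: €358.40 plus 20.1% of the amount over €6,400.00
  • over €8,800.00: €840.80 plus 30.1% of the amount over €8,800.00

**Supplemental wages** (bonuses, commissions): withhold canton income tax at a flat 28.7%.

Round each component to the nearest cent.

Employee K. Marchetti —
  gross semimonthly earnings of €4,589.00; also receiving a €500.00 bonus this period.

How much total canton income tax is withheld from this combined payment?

€331.65

Canton Income Tax: taxable = €4,589.00
  4.1% × €4,589.00 = €188.15
Supplemental (28.7% flat on bonus): 28.7% × €500.00 = €143.50
Total canton income tax: €188.15 + €143.50 = €331.65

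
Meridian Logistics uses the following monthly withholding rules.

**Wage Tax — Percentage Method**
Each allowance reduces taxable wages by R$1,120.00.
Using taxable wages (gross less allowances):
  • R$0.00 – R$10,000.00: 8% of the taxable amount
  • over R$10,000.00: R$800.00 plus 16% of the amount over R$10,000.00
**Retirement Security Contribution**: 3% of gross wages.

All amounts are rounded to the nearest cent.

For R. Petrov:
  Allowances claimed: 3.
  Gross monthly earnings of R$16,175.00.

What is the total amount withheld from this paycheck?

Wage Tax: taxable = R$16,175.00 − 3×R$1,120.00 = R$12,815.00
  R$800.00 + 16% × (R$12,815.00 − R$10,000.00) = R$800.00 + 16% × R$2,815.00 = R$1,250.40
Retirement Security Contribution: 3% × R$16,175.00 = R$485.25
Total: R$1,250.40 + R$485.25 = R$1,735.65

R$1,735.65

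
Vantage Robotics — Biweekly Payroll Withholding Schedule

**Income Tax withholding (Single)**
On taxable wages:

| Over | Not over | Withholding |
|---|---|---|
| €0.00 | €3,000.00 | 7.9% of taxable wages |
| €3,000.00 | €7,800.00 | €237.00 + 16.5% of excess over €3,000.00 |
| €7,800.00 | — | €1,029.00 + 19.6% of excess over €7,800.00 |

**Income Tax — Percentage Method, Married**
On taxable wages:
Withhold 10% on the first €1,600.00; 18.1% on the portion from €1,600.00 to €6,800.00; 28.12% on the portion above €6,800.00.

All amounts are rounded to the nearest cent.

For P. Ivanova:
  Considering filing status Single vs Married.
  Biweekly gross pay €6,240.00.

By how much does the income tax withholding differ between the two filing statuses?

€228.24

Income Tax (Single): taxable = €6,240.00
  €237.00 + 16.5% × (€6,240.00 − €3,000.00) = €237.00 + 16.5% × €3,240.00 = €771.60
Income Tax (Married): taxable = €6,240.00
  €160.00 + 18.1% × (€6,240.00 − €1,600.00) = €160.00 + 18.1% × €4,640.00 = €999.84
Difference: |€771.60 − €999.84| = €228.24 (higher under Married)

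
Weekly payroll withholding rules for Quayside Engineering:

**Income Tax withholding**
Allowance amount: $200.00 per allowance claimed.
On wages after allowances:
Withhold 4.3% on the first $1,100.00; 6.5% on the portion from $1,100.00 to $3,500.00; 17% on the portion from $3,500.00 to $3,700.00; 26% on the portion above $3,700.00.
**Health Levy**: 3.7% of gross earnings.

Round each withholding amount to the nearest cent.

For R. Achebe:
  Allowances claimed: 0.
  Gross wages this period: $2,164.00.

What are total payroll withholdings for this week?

$196.53

Income Tax: taxable = $2,164.00
  $47.30 + 6.5% × ($2,164.00 − $1,100.00) = $47.30 + 6.5% × $1,064.00 = $116.46
Health Levy: 3.7% × $2,164.00 = $80.07
Total: $116.46 + $80.07 = $196.53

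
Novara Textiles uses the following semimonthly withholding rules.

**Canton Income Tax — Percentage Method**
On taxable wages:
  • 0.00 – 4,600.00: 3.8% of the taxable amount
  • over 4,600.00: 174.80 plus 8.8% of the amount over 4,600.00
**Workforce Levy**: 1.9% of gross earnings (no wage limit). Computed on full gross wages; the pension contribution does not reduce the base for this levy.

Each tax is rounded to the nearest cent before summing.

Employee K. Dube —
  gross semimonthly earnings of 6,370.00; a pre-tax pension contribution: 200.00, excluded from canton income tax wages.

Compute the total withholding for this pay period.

433.99

Canton Income Tax: taxable = 6,370.00 − 200.00 = 6,170.00
  174.80 + 8.8% × (6,170.00 − 4,600.00) = 174.80 + 8.8% × 1,570.00 = 312.96
Workforce Levy: 1.9% × 6,370.00 = 121.03
Total: 312.96 + 121.03 = 433.99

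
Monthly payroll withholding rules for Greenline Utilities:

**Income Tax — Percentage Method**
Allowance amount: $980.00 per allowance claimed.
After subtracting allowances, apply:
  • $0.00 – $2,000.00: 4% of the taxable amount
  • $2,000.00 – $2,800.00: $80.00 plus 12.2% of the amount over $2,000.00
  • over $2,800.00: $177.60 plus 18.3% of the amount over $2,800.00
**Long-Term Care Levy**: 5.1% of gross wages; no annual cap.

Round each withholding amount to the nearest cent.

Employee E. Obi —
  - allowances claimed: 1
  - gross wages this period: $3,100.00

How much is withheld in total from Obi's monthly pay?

$252.74

Income Tax: taxable = $3,100.00 − 1×$980.00 = $2,120.00
  $80.00 + 12.2% × ($2,120.00 − $2,000.00) = $80.00 + 12.2% × $120.00 = $94.64
Long-Term Care Levy: 5.1% × $3,100.00 = $158.10
Total: $94.64 + $158.10 = $252.74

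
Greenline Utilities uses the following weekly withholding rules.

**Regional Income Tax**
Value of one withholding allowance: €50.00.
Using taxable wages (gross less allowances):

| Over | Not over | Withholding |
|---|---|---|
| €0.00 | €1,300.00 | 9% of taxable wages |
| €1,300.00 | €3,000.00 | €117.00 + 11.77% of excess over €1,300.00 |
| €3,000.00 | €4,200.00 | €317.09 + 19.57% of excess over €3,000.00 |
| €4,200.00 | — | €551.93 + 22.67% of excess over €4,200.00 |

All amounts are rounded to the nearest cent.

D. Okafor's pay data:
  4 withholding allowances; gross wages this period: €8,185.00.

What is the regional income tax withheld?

€1,409.99

Regional Income Tax: taxable = €8,185.00 − 4×€50.00 = €7,985.00
  €551.93 + 22.67% × (€7,985.00 − €4,200.00) = €551.93 + 22.67% × €3,785.00 = €1,409.99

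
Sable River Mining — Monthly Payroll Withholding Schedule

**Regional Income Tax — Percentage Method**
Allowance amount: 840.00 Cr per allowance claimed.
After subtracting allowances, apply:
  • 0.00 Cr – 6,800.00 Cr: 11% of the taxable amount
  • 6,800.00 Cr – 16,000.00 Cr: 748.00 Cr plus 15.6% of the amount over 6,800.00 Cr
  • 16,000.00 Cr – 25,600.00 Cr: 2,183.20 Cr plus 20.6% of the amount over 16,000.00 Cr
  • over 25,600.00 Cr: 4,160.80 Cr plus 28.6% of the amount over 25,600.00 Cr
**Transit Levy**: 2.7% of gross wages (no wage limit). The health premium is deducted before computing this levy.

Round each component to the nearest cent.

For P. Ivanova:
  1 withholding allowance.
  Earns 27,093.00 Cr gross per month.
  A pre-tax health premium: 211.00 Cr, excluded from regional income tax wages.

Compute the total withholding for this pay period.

Regional Income Tax: taxable = 27,093.00 Cr − 211.00 Cr − 1×840.00 Cr = 26,042.00 Cr
  4,160.80 Cr + 28.6% × (26,042.00 Cr − 25,600.00 Cr) = 4,160.80 Cr + 28.6% × 442.00 Cr = 4,287.21 Cr
Transit Levy: 2.7% × 26,882.00 Cr = 725.81 Cr
Total: 4,287.21 Cr + 725.81 Cr = 5,013.02 Cr

5,013.02 Cr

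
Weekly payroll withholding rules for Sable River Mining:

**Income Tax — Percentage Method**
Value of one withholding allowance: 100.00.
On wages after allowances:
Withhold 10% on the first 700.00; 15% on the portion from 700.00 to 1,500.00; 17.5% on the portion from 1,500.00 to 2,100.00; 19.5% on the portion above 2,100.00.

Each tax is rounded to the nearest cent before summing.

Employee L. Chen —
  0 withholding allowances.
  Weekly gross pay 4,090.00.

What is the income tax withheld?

683.05

Income Tax: taxable = 4,090.00
  295.00 + 19.5% × (4,090.00 − 2,100.00) = 295.00 + 19.5% × 1,990.00 = 683.05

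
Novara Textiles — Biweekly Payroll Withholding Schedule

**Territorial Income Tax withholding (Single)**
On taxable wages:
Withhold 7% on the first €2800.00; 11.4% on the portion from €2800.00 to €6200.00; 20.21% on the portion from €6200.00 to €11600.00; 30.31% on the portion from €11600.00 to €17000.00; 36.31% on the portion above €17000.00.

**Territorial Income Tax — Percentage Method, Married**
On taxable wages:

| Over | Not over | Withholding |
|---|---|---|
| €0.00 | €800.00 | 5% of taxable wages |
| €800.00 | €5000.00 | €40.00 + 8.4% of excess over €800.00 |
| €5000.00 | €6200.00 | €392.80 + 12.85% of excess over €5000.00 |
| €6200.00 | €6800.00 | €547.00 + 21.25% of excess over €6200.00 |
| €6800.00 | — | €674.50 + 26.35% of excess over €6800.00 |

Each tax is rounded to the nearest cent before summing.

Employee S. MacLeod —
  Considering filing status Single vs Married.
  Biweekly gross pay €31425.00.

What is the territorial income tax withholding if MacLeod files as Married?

€7163.19

Territorial Income Tax (Married): taxable = €31425.00
  €674.50 + 26.35% × (€31425.00 − €6800.00) = €674.50 + 26.35% × €24625.00 = €7163.19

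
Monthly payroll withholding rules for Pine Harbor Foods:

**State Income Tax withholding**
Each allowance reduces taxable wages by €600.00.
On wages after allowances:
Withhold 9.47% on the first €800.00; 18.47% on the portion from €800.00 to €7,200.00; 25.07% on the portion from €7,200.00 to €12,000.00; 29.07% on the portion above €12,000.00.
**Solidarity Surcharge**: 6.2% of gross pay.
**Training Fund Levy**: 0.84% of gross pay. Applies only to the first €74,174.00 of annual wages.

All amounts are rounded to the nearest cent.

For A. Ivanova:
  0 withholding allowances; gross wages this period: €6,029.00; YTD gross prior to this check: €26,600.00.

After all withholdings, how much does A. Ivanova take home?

State Income Tax: taxable = €6,029.00
  €75.76 + 18.47% × (€6,029.00 − €800.00) = €75.76 + 18.47% × €5,229.00 = €1,041.56
Solidarity Surcharge: 6.2% × €6,029.00 = €373.80
Training Fund Levy: 0.84% × €6,029.00 = €50.64
Total withheld: €1,041.56 + €373.80 + €50.64 = €1,466.00
Net pay: €6,029.00 − €1,466.00 = €4,563.00

€4,563.00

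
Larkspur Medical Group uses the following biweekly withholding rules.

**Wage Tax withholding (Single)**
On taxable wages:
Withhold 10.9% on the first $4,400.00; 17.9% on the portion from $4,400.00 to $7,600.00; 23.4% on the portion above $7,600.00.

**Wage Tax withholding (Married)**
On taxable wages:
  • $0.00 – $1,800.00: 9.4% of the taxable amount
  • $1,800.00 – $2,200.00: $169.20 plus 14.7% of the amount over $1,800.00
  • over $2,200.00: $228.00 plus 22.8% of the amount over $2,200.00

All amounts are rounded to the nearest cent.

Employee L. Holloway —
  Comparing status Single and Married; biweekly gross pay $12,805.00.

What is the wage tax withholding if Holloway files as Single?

$2,270.37

Wage Tax (Single): taxable = $12,805.00
  $1,052.40 + 23.4% × ($12,805.00 − $7,600.00) = $1,052.40 + 23.4% × $5,205.00 = $2,270.37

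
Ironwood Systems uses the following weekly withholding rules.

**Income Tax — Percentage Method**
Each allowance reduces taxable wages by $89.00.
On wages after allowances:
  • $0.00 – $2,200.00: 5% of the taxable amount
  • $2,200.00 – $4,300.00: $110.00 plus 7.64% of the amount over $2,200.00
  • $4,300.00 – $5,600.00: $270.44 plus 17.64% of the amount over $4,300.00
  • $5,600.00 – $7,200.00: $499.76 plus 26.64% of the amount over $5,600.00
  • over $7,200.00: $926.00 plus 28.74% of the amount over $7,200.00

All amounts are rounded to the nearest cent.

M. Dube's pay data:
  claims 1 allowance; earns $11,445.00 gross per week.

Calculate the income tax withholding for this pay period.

$2,120.43

Income Tax: taxable = $11,445.00 − 1×$89.00 = $11,356.00
  $926.00 + 28.74% × ($11,356.00 − $7,200.00) = $926.00 + 28.74% × $4,156.00 = $2,120.43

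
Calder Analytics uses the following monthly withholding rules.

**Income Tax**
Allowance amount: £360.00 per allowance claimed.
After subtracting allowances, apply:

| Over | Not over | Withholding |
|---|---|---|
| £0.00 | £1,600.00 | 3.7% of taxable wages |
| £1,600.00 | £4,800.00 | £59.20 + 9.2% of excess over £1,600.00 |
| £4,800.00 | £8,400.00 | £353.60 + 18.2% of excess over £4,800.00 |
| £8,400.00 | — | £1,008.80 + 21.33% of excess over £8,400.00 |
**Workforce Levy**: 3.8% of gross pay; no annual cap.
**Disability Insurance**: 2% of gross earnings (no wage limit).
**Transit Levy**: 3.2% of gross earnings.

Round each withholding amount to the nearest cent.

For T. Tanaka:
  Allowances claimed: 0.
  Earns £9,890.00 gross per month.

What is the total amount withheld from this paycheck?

Income Tax: taxable = £9,890.00
  £1,008.80 + 21.33% × (£9,890.00 − £8,400.00) = £1,008.80 + 21.33% × £1,490.00 = £1,326.62
Workforce Levy: 3.8% × £9,890.00 = £375.82
Disability Insurance: 2% × £9,890.00 = £197.80
Transit Levy: 3.2% × £9,890.00 = £316.48
Total: £1,326.62 + £375.82 + £197.80 + £316.48 = £2,216.72

£2,216.72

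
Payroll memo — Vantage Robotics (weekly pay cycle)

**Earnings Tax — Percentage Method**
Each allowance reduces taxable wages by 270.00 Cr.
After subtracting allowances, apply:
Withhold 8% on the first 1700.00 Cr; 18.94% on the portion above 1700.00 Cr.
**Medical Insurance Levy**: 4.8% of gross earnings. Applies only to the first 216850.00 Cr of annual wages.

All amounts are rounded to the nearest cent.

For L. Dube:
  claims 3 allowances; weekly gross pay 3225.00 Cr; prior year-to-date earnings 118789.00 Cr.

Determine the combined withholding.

426.22 Cr

Earnings Tax: taxable = 3225.00 Cr − 3×270.00 Cr = 2415.00 Cr
  136.00 Cr + 18.94% × (2415.00 Cr − 1700.00 Cr) = 136.00 Cr + 18.94% × 715.00 Cr = 271.42 Cr
Medical Insurance Levy: 4.8% × 3225.00 Cr = 154.80 Cr
Total: 271.42 Cr + 154.80 Cr = 426.22 Cr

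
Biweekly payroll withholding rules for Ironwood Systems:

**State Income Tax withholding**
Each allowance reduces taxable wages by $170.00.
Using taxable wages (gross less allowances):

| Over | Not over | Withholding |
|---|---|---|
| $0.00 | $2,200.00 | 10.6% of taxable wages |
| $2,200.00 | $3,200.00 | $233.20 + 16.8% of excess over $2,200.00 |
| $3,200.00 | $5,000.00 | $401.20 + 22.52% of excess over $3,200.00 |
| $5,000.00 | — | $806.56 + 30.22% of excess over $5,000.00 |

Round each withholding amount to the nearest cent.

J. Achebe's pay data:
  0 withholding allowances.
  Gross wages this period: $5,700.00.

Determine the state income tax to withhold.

State Income Tax: taxable = $5,700.00
  $806.56 + 30.22% × ($5,700.00 − $5,000.00) = $806.56 + 30.22% × $700.00 = $1,018.10

$1,018.10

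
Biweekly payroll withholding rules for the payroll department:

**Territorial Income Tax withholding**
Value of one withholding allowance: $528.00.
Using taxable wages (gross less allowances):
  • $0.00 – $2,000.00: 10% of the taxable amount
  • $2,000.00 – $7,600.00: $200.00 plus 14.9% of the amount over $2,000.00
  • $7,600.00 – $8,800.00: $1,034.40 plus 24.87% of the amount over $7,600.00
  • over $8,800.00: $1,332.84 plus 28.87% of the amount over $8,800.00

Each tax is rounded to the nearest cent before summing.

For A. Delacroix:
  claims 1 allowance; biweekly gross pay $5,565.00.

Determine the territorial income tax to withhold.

$652.51

Territorial Income Tax: taxable = $5,565.00 − 1×$528.00 = $5,037.00
  $200.00 + 14.9% × ($5,037.00 − $2,000.00) = $200.00 + 14.9% × $3,037.00 = $652.51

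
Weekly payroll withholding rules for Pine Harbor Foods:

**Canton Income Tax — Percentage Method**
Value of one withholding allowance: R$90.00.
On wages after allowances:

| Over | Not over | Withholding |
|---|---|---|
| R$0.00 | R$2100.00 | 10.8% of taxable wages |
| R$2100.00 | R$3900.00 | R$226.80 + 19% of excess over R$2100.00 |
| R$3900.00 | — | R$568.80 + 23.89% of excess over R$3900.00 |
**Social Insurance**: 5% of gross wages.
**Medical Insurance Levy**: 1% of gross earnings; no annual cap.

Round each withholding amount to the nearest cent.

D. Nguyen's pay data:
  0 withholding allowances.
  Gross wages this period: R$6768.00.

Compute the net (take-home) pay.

R$5107.95

Canton Income Tax: taxable = R$6768.00
  R$568.80 + 23.89% × (R$6768.00 − R$3900.00) = R$568.80 + 23.89% × R$2868.00 = R$1253.97
Social Insurance: 5% × R$6768.00 = R$338.40
Medical Insurance Levy: 1% × R$6768.00 = R$67.68
Total withheld: R$1253.97 + R$338.40 + R$67.68 = R$1660.05
Net pay: R$6768.00 − R$1660.05 = R$5107.95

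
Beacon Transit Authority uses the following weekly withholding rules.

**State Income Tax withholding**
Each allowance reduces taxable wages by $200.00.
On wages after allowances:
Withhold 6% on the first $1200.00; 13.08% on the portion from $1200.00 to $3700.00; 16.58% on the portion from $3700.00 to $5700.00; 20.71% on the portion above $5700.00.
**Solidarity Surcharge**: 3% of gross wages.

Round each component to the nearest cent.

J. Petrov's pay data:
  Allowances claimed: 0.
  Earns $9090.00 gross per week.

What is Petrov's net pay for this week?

State Income Tax: taxable = $9090.00
  $730.60 + 20.71% × ($9090.00 − $5700.00) = $730.60 + 20.71% × $3390.00 = $1432.67
Solidarity Surcharge: 3% × $9090.00 = $272.70
Total withheld: $1432.67 + $272.70 = $1705.37
Net pay: $9090.00 − $1705.37 = $7384.63

$7384.63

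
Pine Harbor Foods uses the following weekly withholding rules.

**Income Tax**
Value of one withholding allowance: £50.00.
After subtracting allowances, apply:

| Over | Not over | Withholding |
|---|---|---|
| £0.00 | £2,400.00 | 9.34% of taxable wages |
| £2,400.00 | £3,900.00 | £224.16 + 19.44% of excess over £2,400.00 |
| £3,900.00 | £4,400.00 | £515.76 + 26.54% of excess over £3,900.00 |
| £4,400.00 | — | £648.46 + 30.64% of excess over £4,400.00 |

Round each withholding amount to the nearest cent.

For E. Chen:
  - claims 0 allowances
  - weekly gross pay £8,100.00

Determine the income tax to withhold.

Income Tax: taxable = £8,100.00
  £648.46 + 30.64% × (£8,100.00 − £4,400.00) = £648.46 + 30.64% × £3,700.00 = £1,782.14

£1,782.14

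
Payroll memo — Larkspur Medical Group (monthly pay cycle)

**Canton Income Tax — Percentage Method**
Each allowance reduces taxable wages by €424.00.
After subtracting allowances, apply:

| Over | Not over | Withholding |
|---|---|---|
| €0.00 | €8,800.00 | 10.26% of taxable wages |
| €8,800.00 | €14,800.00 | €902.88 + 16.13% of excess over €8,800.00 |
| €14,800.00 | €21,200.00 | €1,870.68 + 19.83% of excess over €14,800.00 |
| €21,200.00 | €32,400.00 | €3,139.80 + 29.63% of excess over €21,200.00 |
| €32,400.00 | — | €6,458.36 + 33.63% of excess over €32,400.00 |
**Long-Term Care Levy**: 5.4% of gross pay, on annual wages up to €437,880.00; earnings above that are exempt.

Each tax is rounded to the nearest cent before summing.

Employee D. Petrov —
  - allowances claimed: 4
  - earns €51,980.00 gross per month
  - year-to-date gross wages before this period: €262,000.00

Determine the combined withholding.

€15,279.67

Canton Income Tax: taxable = €51,980.00 − 4×€424.00 = €50,284.00
  €6,458.36 + 33.63% × (€50,284.00 − €32,400.00) = €6,458.36 + 33.63% × €17,884.00 = €12,472.75
Long-Term Care Levy: 5.4% × €51,980.00 = €2,806.92
Total: €12,472.75 + €2,806.92 = €15,279.67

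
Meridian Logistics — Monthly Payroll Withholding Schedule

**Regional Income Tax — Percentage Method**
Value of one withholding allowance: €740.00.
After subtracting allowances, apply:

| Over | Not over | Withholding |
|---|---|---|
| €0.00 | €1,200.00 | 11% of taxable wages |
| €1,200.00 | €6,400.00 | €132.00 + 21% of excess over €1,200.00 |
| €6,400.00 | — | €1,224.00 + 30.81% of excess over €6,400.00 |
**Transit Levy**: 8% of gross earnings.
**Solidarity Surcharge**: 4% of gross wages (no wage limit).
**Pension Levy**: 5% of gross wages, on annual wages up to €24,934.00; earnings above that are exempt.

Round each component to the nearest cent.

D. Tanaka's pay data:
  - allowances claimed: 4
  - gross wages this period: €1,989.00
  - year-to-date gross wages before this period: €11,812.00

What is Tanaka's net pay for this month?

Regional Income Tax: taxable = €1,989.00 − 4×€740.00 = €-971.00
  Taxable ≤ 0 → €0.00
Transit Levy: 8% × €1,989.00 = €159.12
Solidarity Surcharge: 4% × €1,989.00 = €79.56
Pension Levy: 5% × €1,989.00 = €99.45
Total withheld: €0.00 + €159.12 + €79.56 + €99.45 = €338.13
Net pay: €1,989.00 − €338.13 = €1,650.87

€1,650.87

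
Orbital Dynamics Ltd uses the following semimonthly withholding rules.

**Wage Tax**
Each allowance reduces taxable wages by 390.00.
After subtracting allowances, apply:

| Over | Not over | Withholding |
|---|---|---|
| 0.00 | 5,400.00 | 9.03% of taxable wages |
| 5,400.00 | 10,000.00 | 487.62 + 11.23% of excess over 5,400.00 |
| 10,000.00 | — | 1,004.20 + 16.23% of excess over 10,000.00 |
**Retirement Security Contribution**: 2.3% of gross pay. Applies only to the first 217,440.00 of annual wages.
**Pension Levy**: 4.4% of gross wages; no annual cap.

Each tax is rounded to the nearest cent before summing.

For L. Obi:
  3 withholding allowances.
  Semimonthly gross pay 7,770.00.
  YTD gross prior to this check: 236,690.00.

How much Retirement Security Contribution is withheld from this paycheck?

Retirement Security Contribution: YTD 236,690.00 ≥ cap 217,440.00 → 0.00

0.00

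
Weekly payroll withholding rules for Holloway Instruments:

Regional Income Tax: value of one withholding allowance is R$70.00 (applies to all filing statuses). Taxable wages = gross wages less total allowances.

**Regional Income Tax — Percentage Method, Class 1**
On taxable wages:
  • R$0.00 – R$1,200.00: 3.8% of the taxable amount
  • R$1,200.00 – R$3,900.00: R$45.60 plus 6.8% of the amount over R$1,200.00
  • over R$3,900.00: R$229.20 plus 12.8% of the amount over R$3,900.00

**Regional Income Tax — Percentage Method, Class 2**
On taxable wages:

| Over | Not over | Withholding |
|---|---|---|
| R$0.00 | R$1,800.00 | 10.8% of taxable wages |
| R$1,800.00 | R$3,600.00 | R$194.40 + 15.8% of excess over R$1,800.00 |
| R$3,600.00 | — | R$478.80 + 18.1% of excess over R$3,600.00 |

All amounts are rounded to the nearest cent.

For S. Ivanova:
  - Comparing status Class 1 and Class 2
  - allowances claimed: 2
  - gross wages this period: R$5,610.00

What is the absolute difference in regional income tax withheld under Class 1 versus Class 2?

R$387.11

Regional Income Tax (Class 1): taxable = R$5,610.00 − 2×R$70.00 = R$5,470.00
  R$229.20 + 12.8% × (R$5,470.00 − R$3,900.00) = R$229.20 + 12.8% × R$1,570.00 = R$430.16
Regional Income Tax (Class 2): taxable = R$5,610.00 − 2×R$70.00 = R$5,470.00
  R$478.80 + 18.1% × (R$5,470.00 − R$3,600.00) = R$478.80 + 18.1% × R$1,870.00 = R$817.27
Difference: |R$430.16 − R$817.27| = R$387.11 (higher under Class 2)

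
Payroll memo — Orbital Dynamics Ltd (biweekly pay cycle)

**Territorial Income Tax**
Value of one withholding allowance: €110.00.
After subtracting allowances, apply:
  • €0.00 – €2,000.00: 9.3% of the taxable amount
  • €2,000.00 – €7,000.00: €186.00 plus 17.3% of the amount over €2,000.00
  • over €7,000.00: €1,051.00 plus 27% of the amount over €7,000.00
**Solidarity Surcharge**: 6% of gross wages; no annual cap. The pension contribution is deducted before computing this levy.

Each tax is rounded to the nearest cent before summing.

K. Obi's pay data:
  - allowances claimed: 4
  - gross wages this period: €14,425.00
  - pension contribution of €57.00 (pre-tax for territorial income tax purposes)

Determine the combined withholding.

Territorial Income Tax: taxable = €14,425.00 − €57.00 − 4×€110.00 = €13,928.00
  €1,051.00 + 27% × (€13,928.00 − €7,000.00) = €1,051.00 + 27% × €6,928.00 = €2,921.56
Solidarity Surcharge: 6% × €14,368.00 = €862.08
Total: €2,921.56 + €862.08 = €3,783.64

€3,783.64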